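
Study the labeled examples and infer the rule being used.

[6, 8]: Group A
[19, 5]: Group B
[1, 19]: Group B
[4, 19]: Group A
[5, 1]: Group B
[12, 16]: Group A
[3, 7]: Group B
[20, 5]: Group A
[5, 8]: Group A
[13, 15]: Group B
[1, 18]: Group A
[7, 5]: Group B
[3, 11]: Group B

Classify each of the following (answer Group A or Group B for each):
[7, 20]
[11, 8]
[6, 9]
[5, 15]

Group A, Group A, Group A, Group B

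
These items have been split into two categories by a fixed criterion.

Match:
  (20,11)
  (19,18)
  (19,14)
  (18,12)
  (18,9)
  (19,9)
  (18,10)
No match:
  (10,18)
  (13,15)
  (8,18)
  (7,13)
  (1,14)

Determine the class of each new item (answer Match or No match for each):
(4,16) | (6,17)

No match, No match

The common property of the 'Match' items is: first > second. No 'No match' item has it.
No match: (4,16), since 4 < 16. No match: (6,17), since 6 < 17.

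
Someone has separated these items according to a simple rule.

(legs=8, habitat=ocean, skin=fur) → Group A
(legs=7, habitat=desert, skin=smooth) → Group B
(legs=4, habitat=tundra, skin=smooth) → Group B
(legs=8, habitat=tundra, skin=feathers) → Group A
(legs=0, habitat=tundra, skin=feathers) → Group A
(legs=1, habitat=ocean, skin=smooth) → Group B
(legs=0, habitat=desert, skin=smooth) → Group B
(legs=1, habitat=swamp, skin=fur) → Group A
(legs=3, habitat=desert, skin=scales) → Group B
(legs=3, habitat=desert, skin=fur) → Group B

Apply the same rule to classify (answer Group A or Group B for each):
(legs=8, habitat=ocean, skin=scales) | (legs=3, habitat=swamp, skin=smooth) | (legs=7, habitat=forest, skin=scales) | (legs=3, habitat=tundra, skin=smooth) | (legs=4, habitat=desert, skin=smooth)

Group A, Group B, Group A, Group B, Group B

The classifier is using: skin is not smooth AND legs ≠ 3.
(legs=8, habitat=ocean, skin=scales): skin is scales, legs = 8, checks out → Group A. (legs=3, habitat=swamp, skin=smooth): skin is smooth, legs = 3, doesn't match → Group B. (legs=7, habitat=forest, skin=scales): skin is scales, legs = 7, checks out → Group A. (legs=3, habitat=tundra, skin=smooth): skin is smooth, legs = 3, doesn't match → Group B. (legs=4, habitat=desert, skin=smooth): skin is smooth, legs = 4, doesn't match → Group B.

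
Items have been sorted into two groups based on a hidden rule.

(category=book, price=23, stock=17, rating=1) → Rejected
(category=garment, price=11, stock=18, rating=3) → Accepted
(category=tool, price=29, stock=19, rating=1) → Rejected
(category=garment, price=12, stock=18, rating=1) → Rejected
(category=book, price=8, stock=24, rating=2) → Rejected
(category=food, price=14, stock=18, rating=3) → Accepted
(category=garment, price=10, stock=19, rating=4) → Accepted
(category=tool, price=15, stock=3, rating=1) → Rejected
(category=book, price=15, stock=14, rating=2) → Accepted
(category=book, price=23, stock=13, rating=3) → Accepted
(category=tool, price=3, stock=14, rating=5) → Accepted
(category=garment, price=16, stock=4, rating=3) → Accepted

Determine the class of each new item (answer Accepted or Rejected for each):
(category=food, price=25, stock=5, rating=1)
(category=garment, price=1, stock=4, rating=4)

The pattern is that an item is 'Accepted' exactly when: rating ≥ 2 AND stock ≤ 19.
(category=food, price=25, stock=5, rating=1): rating = 1, stock = 5 — fails the rule, so Rejected. (category=garment, price=1, stock=4, rating=4): rating = 4, stock = 4 — satisfies this, so Accepted.

Rejected, Accepted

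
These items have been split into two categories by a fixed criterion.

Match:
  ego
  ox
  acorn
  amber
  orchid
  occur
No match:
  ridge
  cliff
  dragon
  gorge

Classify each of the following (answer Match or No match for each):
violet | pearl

Checking candidate rules against both groups, what survives is: starts with a vowel.

No match, No match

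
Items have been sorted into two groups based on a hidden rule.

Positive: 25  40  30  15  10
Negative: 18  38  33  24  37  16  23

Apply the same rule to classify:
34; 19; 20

Negative, Negative, Positive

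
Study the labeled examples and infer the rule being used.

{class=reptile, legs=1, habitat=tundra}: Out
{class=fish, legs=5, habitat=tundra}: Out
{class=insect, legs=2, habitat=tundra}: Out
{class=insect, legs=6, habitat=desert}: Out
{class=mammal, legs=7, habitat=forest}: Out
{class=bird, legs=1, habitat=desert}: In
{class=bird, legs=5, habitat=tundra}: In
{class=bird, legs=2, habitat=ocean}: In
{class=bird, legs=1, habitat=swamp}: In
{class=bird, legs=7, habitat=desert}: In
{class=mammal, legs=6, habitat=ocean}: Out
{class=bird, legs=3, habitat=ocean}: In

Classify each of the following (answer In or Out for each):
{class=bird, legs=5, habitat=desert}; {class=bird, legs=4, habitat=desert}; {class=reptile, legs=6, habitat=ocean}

Looking at the examples, the only property every 'In' case has and every 'Out' case lacks is: class is bird.
{class=bird, legs=5, habitat=desert} → class is bird → In.
{class=bird, legs=4, habitat=desert} → class is bird → In.
{class=reptile, legs=6, habitat=ocean} → class is reptile → Out.

In, In, Out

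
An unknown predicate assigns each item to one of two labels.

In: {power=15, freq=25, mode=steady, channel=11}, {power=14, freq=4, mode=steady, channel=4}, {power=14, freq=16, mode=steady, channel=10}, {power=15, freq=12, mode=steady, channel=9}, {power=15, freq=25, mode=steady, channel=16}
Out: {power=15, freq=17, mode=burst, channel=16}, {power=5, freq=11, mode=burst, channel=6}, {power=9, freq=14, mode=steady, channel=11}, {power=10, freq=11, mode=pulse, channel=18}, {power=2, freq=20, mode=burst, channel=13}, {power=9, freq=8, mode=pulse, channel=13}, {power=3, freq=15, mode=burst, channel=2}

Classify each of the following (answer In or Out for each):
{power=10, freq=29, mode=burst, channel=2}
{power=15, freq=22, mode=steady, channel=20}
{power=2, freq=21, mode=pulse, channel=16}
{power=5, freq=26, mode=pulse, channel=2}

The simplest hypothesis consistent with all the labels is: mode is steady AND power ≥ 10.
{power=10, freq=29, mode=burst, channel=2} — mode is burst, power = 10, hence Out.
{power=15, freq=22, mode=steady, channel=20} — mode is steady, power = 15, hence In.
{power=2, freq=21, mode=pulse, channel=16} — mode is pulse, power = 2, hence Out.
{power=5, freq=26, mode=pulse, channel=2} — mode is pulse, power = 5, hence Out.

Out, In, Out, Out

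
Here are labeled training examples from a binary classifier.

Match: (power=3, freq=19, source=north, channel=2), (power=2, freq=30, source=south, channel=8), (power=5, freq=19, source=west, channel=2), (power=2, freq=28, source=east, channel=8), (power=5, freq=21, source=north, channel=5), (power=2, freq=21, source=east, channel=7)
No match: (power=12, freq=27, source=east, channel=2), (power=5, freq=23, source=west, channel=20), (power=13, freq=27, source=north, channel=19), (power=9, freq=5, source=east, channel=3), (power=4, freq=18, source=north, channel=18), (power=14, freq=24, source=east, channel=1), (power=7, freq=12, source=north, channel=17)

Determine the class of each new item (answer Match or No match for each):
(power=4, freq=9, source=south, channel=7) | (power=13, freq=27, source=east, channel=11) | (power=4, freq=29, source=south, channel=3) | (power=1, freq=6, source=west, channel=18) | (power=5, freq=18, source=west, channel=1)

Match, No match, Match, No match, Match

The simplest hypothesis consistent with all the labels is: power ≤ 5 AND channel ≤ 8.
(power=4, freq=9, source=south, channel=7): Match (power = 4, channel = 7).
(power=13, freq=27, source=east, channel=11): No match (power = 13, channel = 11).
(power=4, freq=29, source=south, channel=3): Match (power = 4, channel = 3).
(power=1, freq=6, source=west, channel=18): No match (power = 1, channel = 18).
(power=5, freq=18, source=west, channel=1): Match (power = 5, channel = 1).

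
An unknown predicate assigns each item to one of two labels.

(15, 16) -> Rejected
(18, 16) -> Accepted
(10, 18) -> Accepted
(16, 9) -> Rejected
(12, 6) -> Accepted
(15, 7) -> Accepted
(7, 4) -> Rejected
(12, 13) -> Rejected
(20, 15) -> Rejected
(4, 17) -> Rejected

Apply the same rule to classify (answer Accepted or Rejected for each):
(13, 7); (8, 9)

'Accepted' ⟺ sum is even.
Accepted: (13, 7), since 13+7 = 20. Rejected: (8, 9), since 8+9 = 17.

Accepted, Rejected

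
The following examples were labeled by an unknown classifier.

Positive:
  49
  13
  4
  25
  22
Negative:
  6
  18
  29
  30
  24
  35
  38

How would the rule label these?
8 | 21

Negative, Negative

All 'Positive' examples share one property — ≡ 1 (mod 3) — and every 'Negative' example lacks it.
Negative: 8, since 8 mod 3 = 2.
Negative: 21, since 21 mod 3 = 0.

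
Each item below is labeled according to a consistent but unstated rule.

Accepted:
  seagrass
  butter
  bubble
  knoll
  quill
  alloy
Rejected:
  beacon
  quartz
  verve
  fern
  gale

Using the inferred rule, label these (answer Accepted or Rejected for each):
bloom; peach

Checking candidate rules against both groups, what survives is: has a double letter.

Accepted, Rejected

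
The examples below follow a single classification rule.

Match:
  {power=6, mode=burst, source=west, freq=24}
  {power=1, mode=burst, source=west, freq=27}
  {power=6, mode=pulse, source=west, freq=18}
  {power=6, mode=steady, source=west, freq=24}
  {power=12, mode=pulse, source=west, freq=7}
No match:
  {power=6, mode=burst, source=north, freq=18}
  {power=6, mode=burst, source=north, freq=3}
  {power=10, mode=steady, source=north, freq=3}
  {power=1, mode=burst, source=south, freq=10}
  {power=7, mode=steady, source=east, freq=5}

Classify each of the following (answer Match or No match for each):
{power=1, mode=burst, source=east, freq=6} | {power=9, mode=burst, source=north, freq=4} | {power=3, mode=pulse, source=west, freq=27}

No match, No match, Match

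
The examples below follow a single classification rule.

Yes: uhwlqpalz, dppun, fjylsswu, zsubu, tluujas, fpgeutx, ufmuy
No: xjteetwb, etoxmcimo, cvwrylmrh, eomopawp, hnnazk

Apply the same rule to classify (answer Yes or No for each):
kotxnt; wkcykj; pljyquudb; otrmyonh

No, No, Yes, No

Checking candidate rules against both groups, what survives is: contains 'u'.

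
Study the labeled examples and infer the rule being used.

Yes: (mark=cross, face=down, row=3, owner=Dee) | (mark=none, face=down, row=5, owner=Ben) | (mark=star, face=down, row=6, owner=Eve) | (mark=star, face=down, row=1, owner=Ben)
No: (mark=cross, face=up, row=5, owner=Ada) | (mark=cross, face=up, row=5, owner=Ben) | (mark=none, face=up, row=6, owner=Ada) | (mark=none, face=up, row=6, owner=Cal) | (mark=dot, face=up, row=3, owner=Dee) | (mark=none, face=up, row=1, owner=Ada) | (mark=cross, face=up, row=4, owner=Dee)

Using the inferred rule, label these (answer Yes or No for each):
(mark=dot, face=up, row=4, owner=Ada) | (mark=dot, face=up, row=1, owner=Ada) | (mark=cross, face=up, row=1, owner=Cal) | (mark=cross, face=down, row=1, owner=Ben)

The distinguishing property — face is down — holds for all the 'Yes' cases and none of the 'No' cases.
(mark=dot, face=up, row=4, owner=Ada): face is up — doesn't qualify, so No. (mark=dot, face=up, row=1, owner=Ada): face is up — doesn't qualify, so No. (mark=cross, face=up, row=1, owner=Cal): face is up — doesn't qualify, so No. (mark=cross, face=down, row=1, owner=Ben): face is down — qualifies, so Yes.

No, No, No, Yes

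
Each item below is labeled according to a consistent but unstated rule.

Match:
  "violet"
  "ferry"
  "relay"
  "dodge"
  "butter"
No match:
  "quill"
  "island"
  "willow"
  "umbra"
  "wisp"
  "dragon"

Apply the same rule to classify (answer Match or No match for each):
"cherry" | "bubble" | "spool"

Match, Match, No match

One predicate separates the groups cleanly: contains 'e'.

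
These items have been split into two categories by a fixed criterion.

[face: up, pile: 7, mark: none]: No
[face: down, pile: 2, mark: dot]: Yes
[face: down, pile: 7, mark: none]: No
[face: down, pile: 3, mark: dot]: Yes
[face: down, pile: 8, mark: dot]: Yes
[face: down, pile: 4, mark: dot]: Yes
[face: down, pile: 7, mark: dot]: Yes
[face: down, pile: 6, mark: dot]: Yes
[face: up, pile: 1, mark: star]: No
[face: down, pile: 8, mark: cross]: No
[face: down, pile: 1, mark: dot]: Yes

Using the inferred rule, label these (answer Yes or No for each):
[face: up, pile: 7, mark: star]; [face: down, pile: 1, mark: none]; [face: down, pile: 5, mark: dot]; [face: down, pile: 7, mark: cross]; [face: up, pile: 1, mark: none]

No, No, Yes, No, No

Rule: mark is dot. This holds for each 'Yes' example and fails for each 'No' one.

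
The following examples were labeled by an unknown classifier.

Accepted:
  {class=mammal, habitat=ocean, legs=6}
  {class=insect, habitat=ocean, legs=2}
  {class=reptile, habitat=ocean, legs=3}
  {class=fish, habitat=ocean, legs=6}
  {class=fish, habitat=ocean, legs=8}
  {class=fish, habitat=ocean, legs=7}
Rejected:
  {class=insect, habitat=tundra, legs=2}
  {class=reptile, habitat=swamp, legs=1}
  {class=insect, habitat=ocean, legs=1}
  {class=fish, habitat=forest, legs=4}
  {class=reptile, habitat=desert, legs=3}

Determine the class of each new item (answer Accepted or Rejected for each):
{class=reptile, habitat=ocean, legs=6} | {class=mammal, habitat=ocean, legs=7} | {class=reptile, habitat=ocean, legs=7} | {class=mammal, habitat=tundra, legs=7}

Accepted, Accepted, Accepted, Rejected

The common property of the 'Accepted' items is: habitat is ocean AND legs ≥ 2. No 'Rejected' item has it.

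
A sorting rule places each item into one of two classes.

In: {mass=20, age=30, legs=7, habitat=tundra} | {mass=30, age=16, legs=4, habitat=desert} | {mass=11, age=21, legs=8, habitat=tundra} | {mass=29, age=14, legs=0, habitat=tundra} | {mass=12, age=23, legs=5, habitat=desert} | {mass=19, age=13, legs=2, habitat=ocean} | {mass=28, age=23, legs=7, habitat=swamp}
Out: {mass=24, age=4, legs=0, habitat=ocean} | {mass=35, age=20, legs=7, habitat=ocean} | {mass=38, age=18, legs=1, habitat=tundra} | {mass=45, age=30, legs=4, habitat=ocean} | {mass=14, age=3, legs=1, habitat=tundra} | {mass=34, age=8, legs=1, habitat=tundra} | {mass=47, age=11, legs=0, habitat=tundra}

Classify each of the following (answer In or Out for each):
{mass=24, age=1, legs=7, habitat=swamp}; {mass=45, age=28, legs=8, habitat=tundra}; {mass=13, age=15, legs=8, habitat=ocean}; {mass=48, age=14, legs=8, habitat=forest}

Out, Out, In, Out

All 'In' examples share one property — age ≥ 8 AND mass ≤ 30 — and every 'Out' example lacks it.
{mass=24, age=1, legs=7, habitat=swamp}: Out (age = 1, mass = 24). {mass=45, age=28, legs=8, habitat=tundra}: Out (age = 28, mass = 45). {mass=13, age=15, legs=8, habitat=ocean}: In (age = 15, mass = 13). {mass=48, age=14, legs=8, habitat=forest}: Out (age = 14, mass = 48).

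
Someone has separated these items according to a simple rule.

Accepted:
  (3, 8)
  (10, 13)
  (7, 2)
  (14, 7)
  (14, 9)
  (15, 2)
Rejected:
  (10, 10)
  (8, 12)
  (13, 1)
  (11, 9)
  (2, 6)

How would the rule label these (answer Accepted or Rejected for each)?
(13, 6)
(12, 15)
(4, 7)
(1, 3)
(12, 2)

The rule appears to be: sum is odd.

Accepted, Accepted, Accepted, Rejected, Rejected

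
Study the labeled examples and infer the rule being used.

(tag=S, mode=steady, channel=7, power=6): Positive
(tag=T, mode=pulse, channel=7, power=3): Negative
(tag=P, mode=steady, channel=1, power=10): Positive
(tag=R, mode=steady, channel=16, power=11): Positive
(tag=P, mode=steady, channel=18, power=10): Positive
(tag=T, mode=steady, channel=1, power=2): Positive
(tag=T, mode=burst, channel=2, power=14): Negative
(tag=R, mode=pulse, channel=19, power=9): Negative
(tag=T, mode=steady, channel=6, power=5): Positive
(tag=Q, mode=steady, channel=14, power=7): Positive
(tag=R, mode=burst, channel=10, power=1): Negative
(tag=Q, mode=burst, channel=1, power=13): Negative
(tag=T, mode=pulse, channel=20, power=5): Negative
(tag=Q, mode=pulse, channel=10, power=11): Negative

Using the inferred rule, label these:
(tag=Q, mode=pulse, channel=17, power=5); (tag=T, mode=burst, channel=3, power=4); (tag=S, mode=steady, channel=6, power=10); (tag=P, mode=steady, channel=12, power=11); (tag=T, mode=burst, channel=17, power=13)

Negative, Negative, Positive, Positive, Negative

Comparing the two groups points to one rule — mode is steady.
(tag=Q, mode=pulse, channel=17, power=5) — mode is pulse, hence Negative.
(tag=T, mode=burst, channel=3, power=4) — mode is burst, hence Negative.
(tag=S, mode=steady, channel=6, power=10) — mode is steady, hence Positive.
(tag=P, mode=steady, channel=12, power=11) — mode is steady, hence Positive.
(tag=T, mode=burst, channel=17, power=13) — mode is burst, hence Negative.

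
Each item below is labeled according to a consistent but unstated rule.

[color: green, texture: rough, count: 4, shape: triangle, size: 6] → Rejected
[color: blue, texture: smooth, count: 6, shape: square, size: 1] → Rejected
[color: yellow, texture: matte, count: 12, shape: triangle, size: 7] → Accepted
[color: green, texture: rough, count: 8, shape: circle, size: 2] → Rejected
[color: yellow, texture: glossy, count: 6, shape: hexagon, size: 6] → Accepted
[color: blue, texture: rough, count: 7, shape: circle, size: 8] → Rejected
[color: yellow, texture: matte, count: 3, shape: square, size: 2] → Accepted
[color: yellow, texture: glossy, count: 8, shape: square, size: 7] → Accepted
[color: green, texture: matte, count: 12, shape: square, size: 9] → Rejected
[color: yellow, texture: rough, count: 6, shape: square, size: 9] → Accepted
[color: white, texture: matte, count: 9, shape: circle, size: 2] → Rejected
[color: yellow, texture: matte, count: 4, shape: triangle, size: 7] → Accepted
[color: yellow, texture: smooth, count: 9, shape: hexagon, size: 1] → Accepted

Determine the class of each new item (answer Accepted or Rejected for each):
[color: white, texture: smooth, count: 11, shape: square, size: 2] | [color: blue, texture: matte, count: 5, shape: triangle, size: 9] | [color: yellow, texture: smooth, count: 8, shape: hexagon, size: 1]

Rejected, Rejected, Accepted

Every 'Accepted' example satisfies: color is yellow. None of the 'Rejected' examples do.
[color: white, texture: smooth, count: 11, shape: square, size: 2]: color is white — doesn't qualify, so Rejected.
[color: blue, texture: matte, count: 5, shape: triangle, size: 9]: color is blue — doesn't qualify, so Rejected.
[color: yellow, texture: smooth, count: 8, shape: hexagon, size: 1]: color is yellow — qualifies, so Accepted.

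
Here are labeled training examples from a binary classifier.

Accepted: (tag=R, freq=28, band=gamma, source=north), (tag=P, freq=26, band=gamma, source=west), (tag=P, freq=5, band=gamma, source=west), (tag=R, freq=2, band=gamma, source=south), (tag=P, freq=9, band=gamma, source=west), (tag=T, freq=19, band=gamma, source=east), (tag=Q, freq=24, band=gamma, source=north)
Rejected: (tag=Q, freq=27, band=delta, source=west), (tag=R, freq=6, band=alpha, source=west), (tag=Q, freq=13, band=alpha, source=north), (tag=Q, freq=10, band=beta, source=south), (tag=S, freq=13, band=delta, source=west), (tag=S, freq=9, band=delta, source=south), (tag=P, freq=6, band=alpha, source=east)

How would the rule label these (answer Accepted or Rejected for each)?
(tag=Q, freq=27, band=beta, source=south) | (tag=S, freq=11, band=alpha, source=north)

Rejected, Rejected

One predicate separates the groups cleanly: band is gamma.
(tag=Q, freq=27, band=beta, source=south) — band is beta, hence Rejected.
(tag=S, freq=11, band=alpha, source=north) — band is alpha, hence Rejected.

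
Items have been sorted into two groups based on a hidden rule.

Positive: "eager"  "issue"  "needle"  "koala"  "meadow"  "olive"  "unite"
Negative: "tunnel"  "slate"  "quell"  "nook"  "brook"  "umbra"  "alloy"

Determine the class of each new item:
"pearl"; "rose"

Negative, Negative

The distinguishing property — has ≥ 3 vowels — holds for all the 'Positive' cases and none of the 'Negative' cases.
"pearl" → 2 vowels → Negative. "rose" → 2 vowels → Negative.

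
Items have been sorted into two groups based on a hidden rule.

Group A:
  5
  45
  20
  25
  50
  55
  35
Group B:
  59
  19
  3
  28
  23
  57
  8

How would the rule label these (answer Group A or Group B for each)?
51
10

Comparing the two groups points to one rule — multiple of 5.
51: 51 = 5·10 + 1 — doesn't match, so Group B. 10: 10 = 5·2 — qualifies, so Group A.

Group B, Group A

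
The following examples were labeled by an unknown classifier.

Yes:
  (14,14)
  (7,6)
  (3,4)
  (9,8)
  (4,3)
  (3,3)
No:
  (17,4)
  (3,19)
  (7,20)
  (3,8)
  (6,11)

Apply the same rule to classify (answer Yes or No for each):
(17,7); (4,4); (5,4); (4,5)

No, Yes, Yes, Yes

All 'Yes' examples share one property — |first − second| ≤ 1 — and every 'No' example lacks it.
(17,7) → |17−7| = 10 → No.
(4,4) → |4−4| = 0 → Yes.
(5,4) → |5−4| = 1 → Yes.
(4,5) → |4−5| = 1 → Yes.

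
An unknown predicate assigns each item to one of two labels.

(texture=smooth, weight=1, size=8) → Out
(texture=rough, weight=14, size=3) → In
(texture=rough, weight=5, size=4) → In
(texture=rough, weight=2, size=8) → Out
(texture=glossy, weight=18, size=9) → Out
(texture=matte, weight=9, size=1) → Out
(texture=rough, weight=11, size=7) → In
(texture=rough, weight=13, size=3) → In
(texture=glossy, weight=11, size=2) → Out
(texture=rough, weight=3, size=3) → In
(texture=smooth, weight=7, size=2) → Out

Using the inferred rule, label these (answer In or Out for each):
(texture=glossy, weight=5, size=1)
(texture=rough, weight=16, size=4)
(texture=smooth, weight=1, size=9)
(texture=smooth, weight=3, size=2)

The distinguishing property — texture is rough AND size ≤ 7 — holds for all the 'In' cases and none of the 'Out' cases.
(texture=glossy, weight=5, size=1): texture is glossy, size = 1 — lacks this property, so Out. (texture=rough, weight=16, size=4): texture is rough, size = 4 — satisfies this, so In. (texture=smooth, weight=1, size=9): texture is smooth, size = 9 — lacks this property, so Out. (texture=smooth, weight=3, size=2): texture is smooth, size = 2 — lacks this property, so Out.

Out, In, Out, Out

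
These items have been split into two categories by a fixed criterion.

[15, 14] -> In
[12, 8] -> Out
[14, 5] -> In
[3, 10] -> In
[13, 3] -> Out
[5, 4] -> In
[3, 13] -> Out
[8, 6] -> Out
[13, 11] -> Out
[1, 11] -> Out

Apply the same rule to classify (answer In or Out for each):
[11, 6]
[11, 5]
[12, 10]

In, Out, Out

'In' ⟺ sum is odd.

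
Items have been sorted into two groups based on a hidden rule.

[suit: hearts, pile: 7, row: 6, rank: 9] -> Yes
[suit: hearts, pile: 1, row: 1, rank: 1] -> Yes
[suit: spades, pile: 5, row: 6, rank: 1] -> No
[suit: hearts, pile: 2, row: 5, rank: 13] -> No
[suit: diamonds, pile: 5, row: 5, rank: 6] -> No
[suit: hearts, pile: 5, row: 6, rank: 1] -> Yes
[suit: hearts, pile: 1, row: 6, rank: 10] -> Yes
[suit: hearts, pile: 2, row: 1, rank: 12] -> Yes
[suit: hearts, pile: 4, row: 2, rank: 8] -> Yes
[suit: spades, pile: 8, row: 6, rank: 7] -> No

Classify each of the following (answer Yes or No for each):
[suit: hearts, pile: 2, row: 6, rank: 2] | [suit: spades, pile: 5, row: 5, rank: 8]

Yes, No

Every 'Yes' example satisfies: suit is hearts AND rank ≤ 12. None of the 'No' examples do.
Yes: [suit: hearts, pile: 2, row: 6, rank: 2], since suit is hearts, rank = 2.
No: [suit: spades, pile: 5, row: 5, rank: 8], since suit is spades, rank = 8.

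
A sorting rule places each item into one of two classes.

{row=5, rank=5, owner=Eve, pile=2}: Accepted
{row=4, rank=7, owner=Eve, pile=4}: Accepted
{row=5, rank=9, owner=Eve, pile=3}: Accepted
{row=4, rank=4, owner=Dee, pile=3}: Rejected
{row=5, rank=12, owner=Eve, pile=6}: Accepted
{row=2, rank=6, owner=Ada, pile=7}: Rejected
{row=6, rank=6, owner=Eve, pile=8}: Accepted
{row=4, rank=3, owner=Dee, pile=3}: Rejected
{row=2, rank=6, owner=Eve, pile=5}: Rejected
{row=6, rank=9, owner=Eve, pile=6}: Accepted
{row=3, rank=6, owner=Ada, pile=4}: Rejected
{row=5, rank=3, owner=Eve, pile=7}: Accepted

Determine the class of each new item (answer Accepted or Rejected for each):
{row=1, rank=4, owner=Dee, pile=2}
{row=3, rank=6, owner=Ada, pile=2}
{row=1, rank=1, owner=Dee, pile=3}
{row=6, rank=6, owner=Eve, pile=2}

'Accepted' ⟺ owner is Eve AND row ≥ 3.
{row=1, rank=4, owner=Dee, pile=2}: owner is Dee, row = 1 — lacks this property, so Rejected. {row=3, rank=6, owner=Ada, pile=2}: owner is Ada, row = 3 — lacks this property, so Rejected. {row=1, rank=1, owner=Dee, pile=3}: owner is Dee, row = 1 — lacks this property, so Rejected. {row=6, rank=6, owner=Eve, pile=2}: owner is Eve, row = 6 — meets the rule, so Accepted.

Rejected, Rejected, Rejected, Accepted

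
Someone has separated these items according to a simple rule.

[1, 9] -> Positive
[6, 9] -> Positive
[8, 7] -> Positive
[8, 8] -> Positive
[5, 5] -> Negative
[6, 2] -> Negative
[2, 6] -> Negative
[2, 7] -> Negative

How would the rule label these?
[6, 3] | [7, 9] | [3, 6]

Negative, Positive, Negative

All 'Positive' examples share one property — max ≥ 8 — and every 'Negative' example lacks it.
[6, 3]: Negative (max 6).
[7, 9]: Positive (max 9).
[3, 6]: Negative (max 6).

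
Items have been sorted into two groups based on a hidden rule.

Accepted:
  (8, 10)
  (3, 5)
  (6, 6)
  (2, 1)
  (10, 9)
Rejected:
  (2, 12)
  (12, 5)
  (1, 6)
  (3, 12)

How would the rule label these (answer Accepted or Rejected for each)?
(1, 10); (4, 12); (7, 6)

Rejected, Rejected, Accepted

All 'Accepted' examples share one property — |first − second| ≤ 2 — and every 'Rejected' example lacks it.
(1, 10) → |1−10| = 9 → Rejected. (4, 12) → |4−12| = 8 → Rejected. (7, 6) → |7−6| = 1 → Accepted.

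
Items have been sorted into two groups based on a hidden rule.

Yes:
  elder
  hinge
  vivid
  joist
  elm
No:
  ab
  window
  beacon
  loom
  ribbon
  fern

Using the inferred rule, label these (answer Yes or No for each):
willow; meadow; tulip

The common property of the 'Yes' items is: odd length. No 'No' item has it.
willow — length 6, hence No.
meadow — length 6, hence No.
tulip — length 5, hence Yes.

No, No, Yes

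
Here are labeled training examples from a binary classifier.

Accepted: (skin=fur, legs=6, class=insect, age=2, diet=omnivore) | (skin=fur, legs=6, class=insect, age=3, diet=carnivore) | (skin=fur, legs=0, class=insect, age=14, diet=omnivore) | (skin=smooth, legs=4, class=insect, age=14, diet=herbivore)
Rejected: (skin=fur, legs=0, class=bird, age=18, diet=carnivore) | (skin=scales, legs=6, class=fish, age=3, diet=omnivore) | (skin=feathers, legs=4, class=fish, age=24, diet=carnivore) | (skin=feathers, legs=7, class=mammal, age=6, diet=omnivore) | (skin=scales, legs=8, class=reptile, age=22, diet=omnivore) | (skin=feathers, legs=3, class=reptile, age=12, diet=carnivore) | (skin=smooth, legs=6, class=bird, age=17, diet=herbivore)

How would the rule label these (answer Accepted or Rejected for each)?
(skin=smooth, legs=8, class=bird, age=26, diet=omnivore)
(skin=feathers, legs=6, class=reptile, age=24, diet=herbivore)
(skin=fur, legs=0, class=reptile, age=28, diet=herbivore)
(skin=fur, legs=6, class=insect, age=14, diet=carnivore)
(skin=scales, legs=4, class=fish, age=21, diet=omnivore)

Rejected, Rejected, Rejected, Accepted, Rejected

Checking candidate rules against both groups, what survives is: class is insect.
(skin=smooth, legs=8, class=bird, age=26, diet=omnivore): class is bird, fails this test → Rejected.
(skin=feathers, legs=6, class=reptile, age=24, diet=herbivore): class is reptile, fails this test → Rejected.
(skin=fur, legs=0, class=reptile, age=28, diet=herbivore): class is reptile, fails this test → Rejected.
(skin=fur, legs=6, class=insect, age=14, diet=carnivore): class is insect, fits → Accepted.
(skin=scales, legs=4, class=fish, age=21, diet=omnivore): class is fish, fails this test → Rejected.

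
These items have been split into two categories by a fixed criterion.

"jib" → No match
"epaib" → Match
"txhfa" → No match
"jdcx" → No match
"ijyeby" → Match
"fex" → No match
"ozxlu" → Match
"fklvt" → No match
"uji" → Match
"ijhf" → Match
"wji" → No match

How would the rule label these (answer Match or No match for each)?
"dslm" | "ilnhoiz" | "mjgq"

No match, Match, No match

Looking at the examples, the only property every 'Match' case has and every 'No match' case lacks is: starts with a vowel.
"dslm" → starts with 'd' → No match.
"ilnhoiz" → starts with 'i' → Match.
"mjgq" → starts with 'm' → No match.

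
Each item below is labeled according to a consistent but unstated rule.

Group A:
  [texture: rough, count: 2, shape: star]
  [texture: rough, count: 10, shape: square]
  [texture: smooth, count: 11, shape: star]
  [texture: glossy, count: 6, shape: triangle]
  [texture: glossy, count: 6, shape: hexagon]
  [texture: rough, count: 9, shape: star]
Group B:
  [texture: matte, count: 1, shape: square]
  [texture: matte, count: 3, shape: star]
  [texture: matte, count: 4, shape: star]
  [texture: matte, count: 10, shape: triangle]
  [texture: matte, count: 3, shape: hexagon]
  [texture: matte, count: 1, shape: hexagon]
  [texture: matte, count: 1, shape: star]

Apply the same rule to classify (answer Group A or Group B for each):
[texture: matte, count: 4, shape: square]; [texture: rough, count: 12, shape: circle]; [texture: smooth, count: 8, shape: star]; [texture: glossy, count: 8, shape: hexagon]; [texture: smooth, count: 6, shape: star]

Group B, Group A, Group A, Group A, Group A

Rule: texture is not matte. This holds for each 'Group A' example and fails for each 'Group B' one.
[texture: matte, count: 4, shape: square]: texture is matte — fails the rule, so Group B. [texture: rough, count: 12, shape: circle]: texture is rough — passes, so Group A. [texture: smooth, count: 8, shape: star]: texture is smooth — passes, so Group A. [texture: glossy, count: 8, shape: hexagon]: texture is glossy — passes, so Group A. [texture: smooth, count: 6, shape: star]: texture is smooth — passes, so Group A.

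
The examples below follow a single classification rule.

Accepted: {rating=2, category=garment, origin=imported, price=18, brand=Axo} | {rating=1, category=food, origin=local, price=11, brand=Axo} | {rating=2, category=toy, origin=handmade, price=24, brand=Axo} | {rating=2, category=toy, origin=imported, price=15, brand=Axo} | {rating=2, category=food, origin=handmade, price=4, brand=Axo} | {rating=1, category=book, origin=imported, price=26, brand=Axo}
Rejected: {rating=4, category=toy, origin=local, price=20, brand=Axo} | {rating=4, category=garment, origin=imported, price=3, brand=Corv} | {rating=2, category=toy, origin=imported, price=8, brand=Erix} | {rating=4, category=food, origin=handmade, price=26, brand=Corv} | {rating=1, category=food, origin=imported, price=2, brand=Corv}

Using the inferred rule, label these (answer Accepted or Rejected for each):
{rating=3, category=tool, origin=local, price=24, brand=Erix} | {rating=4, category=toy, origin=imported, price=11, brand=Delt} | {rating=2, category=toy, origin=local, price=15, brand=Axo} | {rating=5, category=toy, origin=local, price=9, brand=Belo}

A rule that fits every label: brand is Axo AND rating ≤ 2 — true of each 'Accepted' example, false of each 'Rejected' one.
{rating=3, category=tool, origin=local, price=24, brand=Erix} — brand is Erix, rating = 3, hence Rejected. {rating=4, category=toy, origin=imported, price=11, brand=Delt} — brand is Delt, rating = 4, hence Rejected. {rating=2, category=toy, origin=local, price=15, brand=Axo} — brand is Axo, rating = 2, hence Accepted. {rating=5, category=toy, origin=local, price=9, brand=Belo} — brand is Belo, rating = 5, hence Rejected.

Rejected, Rejected, Accepted, Rejected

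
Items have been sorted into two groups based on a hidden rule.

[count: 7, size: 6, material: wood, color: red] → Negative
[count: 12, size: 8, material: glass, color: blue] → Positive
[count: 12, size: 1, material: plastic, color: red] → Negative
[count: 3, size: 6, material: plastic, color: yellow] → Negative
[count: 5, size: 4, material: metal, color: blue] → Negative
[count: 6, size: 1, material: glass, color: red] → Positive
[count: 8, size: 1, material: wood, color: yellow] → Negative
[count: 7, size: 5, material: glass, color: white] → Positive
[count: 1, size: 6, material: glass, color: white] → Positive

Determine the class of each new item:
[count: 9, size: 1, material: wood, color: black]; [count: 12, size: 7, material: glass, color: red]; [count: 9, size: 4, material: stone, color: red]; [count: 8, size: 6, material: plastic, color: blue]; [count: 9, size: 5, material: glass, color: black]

Negative, Positive, Negative, Negative, Positive

The pattern is that an item is 'Positive' exactly when: material is glass.
[count: 9, size: 1, material: wood, color: black] → material is wood → Negative.
[count: 12, size: 7, material: glass, color: red] → material is glass → Positive.
[count: 9, size: 4, material: stone, color: red] → material is stone → Negative.
[count: 8, size: 6, material: plastic, color: blue] → material is plastic → Negative.
[count: 9, size: 5, material: glass, color: black] → material is glass → Positive.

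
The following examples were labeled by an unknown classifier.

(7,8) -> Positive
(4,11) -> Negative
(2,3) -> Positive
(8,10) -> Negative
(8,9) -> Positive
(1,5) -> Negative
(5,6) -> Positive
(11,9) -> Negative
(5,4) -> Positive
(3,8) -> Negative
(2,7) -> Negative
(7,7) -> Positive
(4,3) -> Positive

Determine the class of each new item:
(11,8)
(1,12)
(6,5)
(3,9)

Negative, Negative, Positive, Negative

A rule that fits every label: |first − second| ≤ 1 — true of each 'Positive' example, false of each 'Negative' one.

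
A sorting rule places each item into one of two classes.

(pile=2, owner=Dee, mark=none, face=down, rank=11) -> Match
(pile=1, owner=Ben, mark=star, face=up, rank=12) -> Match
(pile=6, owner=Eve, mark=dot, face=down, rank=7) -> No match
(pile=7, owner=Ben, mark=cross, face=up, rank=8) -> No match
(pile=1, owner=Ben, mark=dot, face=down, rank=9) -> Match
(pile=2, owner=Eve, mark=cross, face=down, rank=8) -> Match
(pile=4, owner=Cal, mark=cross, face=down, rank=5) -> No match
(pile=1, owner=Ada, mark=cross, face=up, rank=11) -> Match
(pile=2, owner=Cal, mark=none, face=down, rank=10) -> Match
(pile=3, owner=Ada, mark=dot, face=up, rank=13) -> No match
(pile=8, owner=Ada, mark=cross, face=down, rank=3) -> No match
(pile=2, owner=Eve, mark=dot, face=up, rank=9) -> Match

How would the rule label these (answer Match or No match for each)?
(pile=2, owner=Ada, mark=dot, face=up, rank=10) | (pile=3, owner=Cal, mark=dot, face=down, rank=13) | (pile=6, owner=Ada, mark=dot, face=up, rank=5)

Match, No match, No match

Rule: pile ≤ 2. This holds for each 'Match' example and fails for each 'No match' one.
(pile=2, owner=Ada, mark=dot, face=up, rank=10) — pile = 2, hence Match.
(pile=3, owner=Cal, mark=dot, face=down, rank=13) — pile = 3, hence No match.
(pile=6, owner=Ada, mark=dot, face=up, rank=5) — pile = 6, hence No match.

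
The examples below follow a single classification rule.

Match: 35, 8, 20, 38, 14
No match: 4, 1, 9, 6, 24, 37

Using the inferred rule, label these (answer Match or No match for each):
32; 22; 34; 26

Match, No match, No match, Match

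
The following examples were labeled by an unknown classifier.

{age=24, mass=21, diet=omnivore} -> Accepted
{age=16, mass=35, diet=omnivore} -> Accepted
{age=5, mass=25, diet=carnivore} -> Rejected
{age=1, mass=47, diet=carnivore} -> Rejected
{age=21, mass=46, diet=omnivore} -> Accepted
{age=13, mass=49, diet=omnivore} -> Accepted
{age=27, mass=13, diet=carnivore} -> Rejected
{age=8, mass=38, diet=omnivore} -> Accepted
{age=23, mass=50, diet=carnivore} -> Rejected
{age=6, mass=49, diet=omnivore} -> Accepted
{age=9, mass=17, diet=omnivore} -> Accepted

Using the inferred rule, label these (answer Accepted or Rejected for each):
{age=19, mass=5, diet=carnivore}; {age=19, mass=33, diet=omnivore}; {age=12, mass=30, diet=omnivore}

Rejected, Accepted, Accepted

The pattern is that an item is 'Accepted' exactly when: diet is omnivore.
{age=19, mass=5, diet=carnivore}: diet is carnivore, doesn't qualify → Rejected. {age=19, mass=33, diet=omnivore}: diet is omnivore, checks out → Accepted. {age=12, mass=30, diet=omnivore}: diet is omnivore, checks out → Accepted.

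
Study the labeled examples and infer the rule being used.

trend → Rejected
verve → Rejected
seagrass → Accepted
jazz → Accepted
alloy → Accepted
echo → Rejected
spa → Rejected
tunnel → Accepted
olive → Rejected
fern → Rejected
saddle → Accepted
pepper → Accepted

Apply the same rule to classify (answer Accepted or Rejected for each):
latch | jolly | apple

Rejected, Accepted, Accepted

A rule that fits every label: has a double letter — true of each 'Accepted' example, false of each 'Rejected' one.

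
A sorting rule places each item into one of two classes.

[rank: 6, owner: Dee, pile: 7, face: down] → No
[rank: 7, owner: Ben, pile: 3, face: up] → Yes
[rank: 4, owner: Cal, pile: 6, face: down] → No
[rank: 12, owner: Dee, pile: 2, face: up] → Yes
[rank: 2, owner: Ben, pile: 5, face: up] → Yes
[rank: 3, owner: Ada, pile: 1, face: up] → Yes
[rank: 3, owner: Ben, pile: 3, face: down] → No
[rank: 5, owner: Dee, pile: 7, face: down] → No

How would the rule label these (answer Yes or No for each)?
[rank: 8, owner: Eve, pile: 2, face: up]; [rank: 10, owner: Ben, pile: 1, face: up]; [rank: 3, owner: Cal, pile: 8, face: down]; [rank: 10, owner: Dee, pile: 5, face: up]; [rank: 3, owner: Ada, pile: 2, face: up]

Yes, Yes, No, Yes, Yes

Every 'Yes' example satisfies: face is up. None of the 'No' examples do.
[rank: 8, owner: Eve, pile: 2, face: up]: face is up, matches → Yes. [rank: 10, owner: Ben, pile: 1, face: up]: face is up, matches → Yes. [rank: 3, owner: Cal, pile: 8, face: down]: face is down, fails this test → No. [rank: 10, owner: Dee, pile: 5, face: up]: face is up, matches → Yes. [rank: 3, owner: Ada, pile: 2, face: up]: face is up, matches → Yes.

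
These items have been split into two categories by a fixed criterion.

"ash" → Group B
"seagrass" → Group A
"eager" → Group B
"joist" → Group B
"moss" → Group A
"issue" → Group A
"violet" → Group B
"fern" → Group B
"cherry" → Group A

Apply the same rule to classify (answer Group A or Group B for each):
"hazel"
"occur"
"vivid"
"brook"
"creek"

Group B, Group A, Group B, Group A, Group A

Rule: has a double letter. This holds for each 'Group A' example and fails for each 'Group B' one.
"hazel": no doubled letter — doesn't match, so Group B. "occur": 'cc' doubled — satisfies this, so Group A. "vivid": no doubled letter — doesn't match, so Group B. "brook": 'oo' doubled — satisfies this, so Group A. "creek": 'ee' doubled — satisfies this, so Group A.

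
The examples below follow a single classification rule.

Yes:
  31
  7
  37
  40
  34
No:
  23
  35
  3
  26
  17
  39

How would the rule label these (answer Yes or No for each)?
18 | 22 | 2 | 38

No, Yes, No, No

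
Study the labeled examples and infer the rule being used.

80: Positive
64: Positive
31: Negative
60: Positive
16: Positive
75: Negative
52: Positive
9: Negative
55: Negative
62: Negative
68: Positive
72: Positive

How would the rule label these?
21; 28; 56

Comparing the two groups points to one rule — multiple of 4.
21: Negative (21 = 4·5 + 1).
28: Positive (28 = 4·7).
56: Positive (56 = 4·14).

Negative, Positive, Positive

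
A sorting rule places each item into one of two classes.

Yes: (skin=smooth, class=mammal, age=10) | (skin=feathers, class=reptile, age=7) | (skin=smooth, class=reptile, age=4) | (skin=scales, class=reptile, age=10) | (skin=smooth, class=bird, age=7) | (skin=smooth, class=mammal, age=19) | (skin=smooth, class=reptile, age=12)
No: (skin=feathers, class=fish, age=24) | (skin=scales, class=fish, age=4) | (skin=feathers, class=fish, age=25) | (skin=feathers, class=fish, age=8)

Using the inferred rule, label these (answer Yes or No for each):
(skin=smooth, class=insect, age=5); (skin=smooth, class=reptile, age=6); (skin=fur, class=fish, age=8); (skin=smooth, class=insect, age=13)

The distinguishing property — class is not fish — holds for all the 'Yes' cases and none of the 'No' cases.

Yes, Yes, No, Yes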